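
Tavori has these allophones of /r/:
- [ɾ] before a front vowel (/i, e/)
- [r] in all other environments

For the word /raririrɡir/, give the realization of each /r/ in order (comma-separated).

[r], [ɾ], [ɾ], [r], [r]

Occurrence 1 (position 1): no conditioning environment matches → elsewhere allophone [r].
Occurrence 2 (position 3): before a front vowel (/i, e/) → [ɾ].
Occurrence 3 (position 5): before a front vowel (/i, e/) → [ɾ].
Occurrence 4 (position 7): no conditioning environment matches → elsewhere allophone [r].
Occurrence 5 (position 10): no conditioning environment matches → elsewhere allophone [r].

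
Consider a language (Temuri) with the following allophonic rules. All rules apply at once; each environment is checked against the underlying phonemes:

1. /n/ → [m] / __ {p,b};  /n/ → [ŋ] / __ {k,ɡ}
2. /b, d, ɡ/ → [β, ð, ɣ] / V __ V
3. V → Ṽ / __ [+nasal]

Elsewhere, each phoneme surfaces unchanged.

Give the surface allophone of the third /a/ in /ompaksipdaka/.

[a]

/a/ (word-final): rule 3 targets it, but not before a nasal consonant → unchanged [a].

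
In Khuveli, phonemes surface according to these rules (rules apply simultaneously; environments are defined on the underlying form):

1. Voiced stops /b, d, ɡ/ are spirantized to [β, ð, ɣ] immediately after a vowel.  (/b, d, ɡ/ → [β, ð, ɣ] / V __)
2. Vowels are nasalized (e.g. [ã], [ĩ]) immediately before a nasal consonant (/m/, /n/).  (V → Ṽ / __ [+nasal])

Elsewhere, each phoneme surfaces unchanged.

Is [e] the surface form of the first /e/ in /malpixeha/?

/e/ (between /x/ and /h/) fails the environment for rule 2, so it stays [e].
The actual realization is [e], which matches [e].

Yes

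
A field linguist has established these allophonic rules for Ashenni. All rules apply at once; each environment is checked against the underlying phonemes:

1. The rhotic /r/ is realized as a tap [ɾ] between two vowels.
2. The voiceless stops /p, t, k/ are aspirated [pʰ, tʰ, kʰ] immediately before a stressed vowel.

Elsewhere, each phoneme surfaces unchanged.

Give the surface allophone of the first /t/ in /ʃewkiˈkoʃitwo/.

/t/ (between /i/ and /w/): rule 2 targets it, but not immediately before a stressed vowel → unchanged [t].

[t]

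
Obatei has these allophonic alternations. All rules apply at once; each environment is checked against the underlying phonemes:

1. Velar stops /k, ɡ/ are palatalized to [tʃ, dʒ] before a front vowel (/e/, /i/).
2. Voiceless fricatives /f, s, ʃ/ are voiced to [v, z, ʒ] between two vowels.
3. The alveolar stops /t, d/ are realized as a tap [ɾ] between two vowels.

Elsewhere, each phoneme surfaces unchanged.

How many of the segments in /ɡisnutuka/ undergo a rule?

Segments that undergo a rule: /ɡ/ → [dʒ] (rule 1); /t/ → [ɾ] (rule 3).
All other segments surface unchanged.

2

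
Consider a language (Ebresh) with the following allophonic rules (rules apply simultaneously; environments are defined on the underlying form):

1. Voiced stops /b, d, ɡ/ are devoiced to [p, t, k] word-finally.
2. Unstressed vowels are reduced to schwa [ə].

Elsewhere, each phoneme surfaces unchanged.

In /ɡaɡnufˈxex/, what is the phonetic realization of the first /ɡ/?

/ɡ/ — word-initial; rule 1 does not apply here → [ɡ].

[ɡ]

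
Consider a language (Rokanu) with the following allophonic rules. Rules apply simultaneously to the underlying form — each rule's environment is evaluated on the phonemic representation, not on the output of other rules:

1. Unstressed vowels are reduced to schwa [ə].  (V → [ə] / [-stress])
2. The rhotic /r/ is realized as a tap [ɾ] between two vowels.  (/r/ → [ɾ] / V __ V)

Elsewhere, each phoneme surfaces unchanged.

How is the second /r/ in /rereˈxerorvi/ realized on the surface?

[ɾ]

/r/ (between /e/ and /e/): between two vowels, so rule 2 applies → [ɾ].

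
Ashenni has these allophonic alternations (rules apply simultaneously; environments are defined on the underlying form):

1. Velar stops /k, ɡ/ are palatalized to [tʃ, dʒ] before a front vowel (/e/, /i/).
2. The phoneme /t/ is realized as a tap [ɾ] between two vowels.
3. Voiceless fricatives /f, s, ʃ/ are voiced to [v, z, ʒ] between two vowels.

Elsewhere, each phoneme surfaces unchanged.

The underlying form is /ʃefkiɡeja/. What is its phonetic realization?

/ʃ/ (word-initial): rule 3 targets it, but not between two vowels → unchanged [ʃ].
/f/ (between /e/ and /k/) fails the environment for rule 3, so it stays [f].
/k/ (between /f/ and /i/) occurs before a front vowel → [tʃ] by rule 1.
/ɡ/ meets the environment for rule 1 (before a front vowel) → [dʒ].

[ʃeftʃidʒeja]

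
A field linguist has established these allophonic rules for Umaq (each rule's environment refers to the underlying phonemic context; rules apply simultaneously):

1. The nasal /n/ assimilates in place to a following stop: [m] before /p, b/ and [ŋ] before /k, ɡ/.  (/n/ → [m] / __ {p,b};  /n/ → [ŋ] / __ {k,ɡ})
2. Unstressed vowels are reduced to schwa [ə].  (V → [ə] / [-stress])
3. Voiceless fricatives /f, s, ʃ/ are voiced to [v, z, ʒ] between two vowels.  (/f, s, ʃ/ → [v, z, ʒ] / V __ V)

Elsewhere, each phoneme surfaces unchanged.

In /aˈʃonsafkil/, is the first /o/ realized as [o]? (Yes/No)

/o/ (between /ʃ/ and /n/) fails the environment for rule 2, so it stays [o].
The actual realization is [o], which matches [o].

Yes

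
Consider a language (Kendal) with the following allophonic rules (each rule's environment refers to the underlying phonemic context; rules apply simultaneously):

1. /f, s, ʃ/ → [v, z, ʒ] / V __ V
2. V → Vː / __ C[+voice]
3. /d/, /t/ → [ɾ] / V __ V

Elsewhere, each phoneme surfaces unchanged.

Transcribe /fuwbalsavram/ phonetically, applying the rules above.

[fuːwbaːlsaːvraːm]

/f/ — word-initial; rule 1 does not apply here → [f].
/u/ (between /f/ and /w/) occurs before a voiced consonant → [uː] by rule 2.
/w/ stays [w].
/b/ (between /w/ and /a/): no rule targets it → [b].
Rule 2 applies to /a/ (between /b/ and /l/: before a voiced consonant) → [aː].
/l/ (between /a/ and /s/) is unaffected → [l].
/s/ — between /l/ and /a/; rule 1 does not apply here → [s].
/a/ (between /s/ and /v/): before a voiced consonant, so rule 2 applies → [aː].
/v/ (between /a/ and /r/): no rule targets it → [v].
/r/ (between /v/ and /a/): no rule targets it → [r].
Rule 2 applies to /a/ (between /r/ and /m/: before a voiced consonant) → [aː].
/m/ stays [m].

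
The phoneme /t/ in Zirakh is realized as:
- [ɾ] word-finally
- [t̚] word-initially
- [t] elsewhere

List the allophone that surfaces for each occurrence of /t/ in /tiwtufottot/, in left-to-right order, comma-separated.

Occurrence 1 (position 1): word-initially → [t̚].
Occurrence 2 (position 4): no conditioning environment matches → elsewhere allophone [t].
Occurrence 3 (position 8): no conditioning environment matches → elsewhere allophone [t].
Occurrence 4 (position 9): no conditioning environment matches → elsewhere allophone [t].
Occurrence 5 (position 11): word-finally → [ɾ].

[t̚], [t], [t], [t], [ɾ]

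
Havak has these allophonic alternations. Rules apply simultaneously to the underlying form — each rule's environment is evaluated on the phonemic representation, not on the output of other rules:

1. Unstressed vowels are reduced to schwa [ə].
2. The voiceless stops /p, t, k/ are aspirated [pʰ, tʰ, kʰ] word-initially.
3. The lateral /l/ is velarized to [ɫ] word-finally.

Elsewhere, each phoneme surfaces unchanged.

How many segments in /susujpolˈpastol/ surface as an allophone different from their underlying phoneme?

5

Segments that undergo a rule: /u/ → [ə] (rule 1); /u/ → [ə] (rule 1); /o/ → [ə] (rule 1); /o/ → [ə] (rule 1); /l/ → [ɫ] (rule 3).
All other segments surface unchanged.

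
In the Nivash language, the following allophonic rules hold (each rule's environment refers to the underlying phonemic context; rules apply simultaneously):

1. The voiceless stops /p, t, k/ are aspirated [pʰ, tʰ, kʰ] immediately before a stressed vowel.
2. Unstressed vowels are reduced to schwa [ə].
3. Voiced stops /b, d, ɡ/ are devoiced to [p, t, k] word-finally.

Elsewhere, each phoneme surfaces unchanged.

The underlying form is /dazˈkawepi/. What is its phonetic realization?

/d/ (word-initial) is in the target of rule 3 but the environment (word-finally) is not met → [d].
Rule 2 applies to /a/ (between /d/ and /z/: in an unstressed syllable) → [ə].
/z/ (between /a/ and /k/) is unaffected → [z].
/k/ (between /z/ and /a/): immediately before a stressed vowel, so rule 1 applies → [kʰ].
/a/ — between /k/ and /w/; rule 2 does not apply here → [a].
/w/ stays [w].
/e/ (between /w/ and /p/) occurs in an unstressed syllable → [ə] by rule 2.
/p/ (between /e/ and /i/) fails the environment for rule 1, so it stays [p].
Rule 2 applies to /i/ (word-final: in an unstressed syllable) → [ə].

[dəzˈkʰawəpə]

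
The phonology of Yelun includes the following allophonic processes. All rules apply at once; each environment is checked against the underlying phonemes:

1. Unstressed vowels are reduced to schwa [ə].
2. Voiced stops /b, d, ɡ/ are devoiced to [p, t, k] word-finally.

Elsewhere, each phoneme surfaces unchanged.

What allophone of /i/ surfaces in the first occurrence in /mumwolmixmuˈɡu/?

[ə]

/i/ — between /m/ and /x/, in an unstressed syllable — surfaces as [ə] (rule 1).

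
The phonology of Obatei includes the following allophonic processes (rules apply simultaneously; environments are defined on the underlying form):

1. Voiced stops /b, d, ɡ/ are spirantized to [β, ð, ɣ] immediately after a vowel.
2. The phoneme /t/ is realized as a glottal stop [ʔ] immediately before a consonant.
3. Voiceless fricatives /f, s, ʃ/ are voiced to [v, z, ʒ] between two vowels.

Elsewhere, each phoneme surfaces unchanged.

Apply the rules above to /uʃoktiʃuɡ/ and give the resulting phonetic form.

[uʒoktiʒuɣ]

/u/ stays [u].
/ʃ/ meets the environment for rule 3 (between two vowels) → [ʒ].
/o/ (between /ʃ/ and /k/): no rule targets it → [o].
/k/ (between /o/ and /t/) is unaffected → [k].
/t/ — between /k/ and /i/; rule 2 does not apply here → [t].
/i/ — not in any rule's target class → [i].
/ʃ/ — between /i/ and /u/, between two vowels — surfaces as [ʒ] (rule 3).
/u/ stays [u].
Rule 1 applies to /ɡ/ (word-final: immediately after a vowel) → [ɣ].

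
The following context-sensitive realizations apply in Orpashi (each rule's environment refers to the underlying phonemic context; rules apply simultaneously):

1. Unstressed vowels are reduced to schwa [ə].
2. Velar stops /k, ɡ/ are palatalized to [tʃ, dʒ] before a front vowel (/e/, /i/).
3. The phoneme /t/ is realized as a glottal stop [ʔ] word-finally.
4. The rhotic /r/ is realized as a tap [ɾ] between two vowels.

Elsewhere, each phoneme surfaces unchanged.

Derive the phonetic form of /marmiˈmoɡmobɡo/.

/m/ (word-initial) is unaffected → [m].
/a/ (between /m/ and /r/): in an unstressed syllable, so rule 1 applies → [ə].
/r/ (between /a/ and /m/) fails the environment for rule 4, so it stays [r].
/m/ (between /r/ and /i/) is unaffected → [m].
/i/ meets the environment for rule 1 (in an unstressed syllable) → [ə].
/m/ — not in any rule's target class → [m].
/o/ (between /m/ and /ɡ/) fails the environment for rule 1, so it stays [o].
/ɡ/ — between /o/ and /m/; rule 2 does not apply here → [ɡ].
/m/ stays [m].
/o/ — between /m/ and /b/, in an unstressed syllable — surfaces as [ə] (rule 1).
/b/ (between /o/ and /ɡ/) is unaffected → [b].
/ɡ/ (between /b/ and /o/) is in the target of rule 2 but the environment (before a front vowel) is not met → [ɡ].
/o/ (word-final): in an unstressed syllable, so rule 1 applies → [ə].

[mərməˈmoɡməbɡə]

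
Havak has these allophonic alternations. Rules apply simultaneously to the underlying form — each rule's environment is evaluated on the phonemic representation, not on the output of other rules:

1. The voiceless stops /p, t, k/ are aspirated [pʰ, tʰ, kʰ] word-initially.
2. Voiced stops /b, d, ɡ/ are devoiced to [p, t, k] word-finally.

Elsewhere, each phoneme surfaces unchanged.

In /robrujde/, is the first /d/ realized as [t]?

No

/d/ (between /j/ and /e/) fails the environment for rule 2, so it stays [d].
The actual realization is [d], not [t].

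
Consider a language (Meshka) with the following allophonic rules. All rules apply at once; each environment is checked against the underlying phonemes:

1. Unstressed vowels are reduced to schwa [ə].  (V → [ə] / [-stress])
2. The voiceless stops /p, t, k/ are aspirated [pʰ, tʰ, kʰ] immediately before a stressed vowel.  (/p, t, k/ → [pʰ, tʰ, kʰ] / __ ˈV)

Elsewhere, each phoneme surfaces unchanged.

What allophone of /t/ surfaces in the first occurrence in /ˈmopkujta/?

/t/ — between /j/ and /a/; rule 2 does not apply here → [t].

[t]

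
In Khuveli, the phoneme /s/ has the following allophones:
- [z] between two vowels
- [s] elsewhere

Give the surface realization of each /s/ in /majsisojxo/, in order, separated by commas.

[s], [z]

Occurrence 1 (position 4): no conditioning environment matches → elsewhere allophone [s].
Occurrence 2 (position 6): between two vowels → [z].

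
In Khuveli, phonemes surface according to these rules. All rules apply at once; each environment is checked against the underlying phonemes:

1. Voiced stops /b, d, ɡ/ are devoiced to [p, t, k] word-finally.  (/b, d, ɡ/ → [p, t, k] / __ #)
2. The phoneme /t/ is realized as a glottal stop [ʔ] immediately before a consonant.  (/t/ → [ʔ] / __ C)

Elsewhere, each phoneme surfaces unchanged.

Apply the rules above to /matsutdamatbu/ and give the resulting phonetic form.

/t/ (between /a/ and /s/) occurs immediately before a consonant → [ʔ] by rule 2.
/t/ (between /u/ and /d/): immediately before a consonant, so rule 2 applies → [ʔ].
/d/ (between /t/ and /a/): rule 1 targets it, but not word-finally → unchanged [d].
/t/ (between /a/ and /b/): immediately before a consonant, so rule 2 applies → [ʔ].
/b/ (between /t/ and /u/) is in the target of rule 1 but the environment (word-finally) is not met → [b].

[maʔsuʔdamaʔbu]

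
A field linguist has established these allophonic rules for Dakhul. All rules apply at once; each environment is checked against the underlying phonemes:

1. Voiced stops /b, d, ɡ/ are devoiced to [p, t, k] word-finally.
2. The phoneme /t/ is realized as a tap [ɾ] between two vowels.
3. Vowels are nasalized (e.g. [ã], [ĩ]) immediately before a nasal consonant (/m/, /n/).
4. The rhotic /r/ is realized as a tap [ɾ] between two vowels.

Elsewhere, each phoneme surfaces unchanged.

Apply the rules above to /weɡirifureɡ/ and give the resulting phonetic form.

/w/ — not in any rule's target class → [w].
/e/ — between /w/ and /ɡ/; rule 3 does not apply here → [e].
/ɡ/ (between /e/ and /i/): rule 1 targets it, but not word-finally → unchanged [ɡ].
/i/ — between /ɡ/ and /r/; rule 3 does not apply here → [i].
Rule 4 applies to /r/ (between /i/ and /i/: between two vowels) → [ɾ].
/i/ (between /r/ and /f/): rule 3 targets it, but not before a nasal consonant → unchanged [i].
/f/ (between /i/ and /u/) is unaffected → [f].
/u/ (between /f/ and /r/): rule 3 targets it, but not before a nasal consonant → unchanged [u].
/r/ meets the environment for rule 4 (between two vowels) → [ɾ].
/e/ (between /r/ and /ɡ/): rule 3 targets it, but not before a nasal consonant → unchanged [e].
/ɡ/ (word-final) occurs word-finally → [k] by rule 1.

[weɡiɾifuɾek]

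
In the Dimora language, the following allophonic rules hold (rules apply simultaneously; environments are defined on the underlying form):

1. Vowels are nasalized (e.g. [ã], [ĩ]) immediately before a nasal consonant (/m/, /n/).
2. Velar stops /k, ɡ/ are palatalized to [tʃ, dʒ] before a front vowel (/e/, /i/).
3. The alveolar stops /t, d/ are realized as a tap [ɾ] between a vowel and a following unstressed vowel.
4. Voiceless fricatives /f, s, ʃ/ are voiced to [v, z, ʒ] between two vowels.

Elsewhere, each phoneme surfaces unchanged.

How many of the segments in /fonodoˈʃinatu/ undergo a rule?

Segments that undergo a rule: /o/ → [õ] (rule 1); /d/ → [ɾ] (rule 3); /ʃ/ → [ʒ] (rule 4); /i/ → [ĩ] (rule 1); /t/ → [ɾ] (rule 3).
All other segments surface unchanged.

5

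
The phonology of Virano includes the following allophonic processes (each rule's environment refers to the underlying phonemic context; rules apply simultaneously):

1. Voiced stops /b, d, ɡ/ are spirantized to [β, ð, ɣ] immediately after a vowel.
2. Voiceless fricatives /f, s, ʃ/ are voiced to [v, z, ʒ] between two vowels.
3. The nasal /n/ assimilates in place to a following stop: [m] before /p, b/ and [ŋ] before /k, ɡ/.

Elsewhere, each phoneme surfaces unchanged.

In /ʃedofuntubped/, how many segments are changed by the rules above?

4

Segments that undergo a rule: /d/ → [ð] (rule 1); /f/ → [v] (rule 2); /b/ → [β] (rule 1); /d/ → [ð] (rule 1).
All other segments surface unchanged.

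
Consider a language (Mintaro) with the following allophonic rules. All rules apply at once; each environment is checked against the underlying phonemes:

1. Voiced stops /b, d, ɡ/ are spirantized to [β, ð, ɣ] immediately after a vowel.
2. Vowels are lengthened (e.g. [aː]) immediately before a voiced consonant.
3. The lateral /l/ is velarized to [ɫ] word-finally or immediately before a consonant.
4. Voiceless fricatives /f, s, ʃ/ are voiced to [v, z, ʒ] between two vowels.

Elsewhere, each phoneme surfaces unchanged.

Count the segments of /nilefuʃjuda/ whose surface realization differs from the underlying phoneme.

4

Segments that undergo a rule: /i/ → [iː] (rule 2); /f/ → [v] (rule 4); /u/ → [uː] (rule 2); /d/ → [ð] (rule 1).
All other segments surface unchanged.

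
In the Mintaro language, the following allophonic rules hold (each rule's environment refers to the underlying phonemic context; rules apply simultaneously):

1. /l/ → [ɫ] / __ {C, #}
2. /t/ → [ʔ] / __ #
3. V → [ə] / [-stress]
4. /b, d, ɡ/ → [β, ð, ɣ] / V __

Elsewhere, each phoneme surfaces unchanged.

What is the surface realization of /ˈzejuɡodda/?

/z/ — not in any rule's target class → [z].
/e/ (between /z/ and /j/) is in the target of rule 3 but the environment (in an unstressed syllable) is not met → [e].
/j/ — not in any rule's target class → [j].
/u/ — between /j/ and /ɡ/, in an unstressed syllable — surfaces as [ə] (rule 3).
/ɡ/ (between /u/ and /o/) occurs immediately after a vowel → [ɣ] by rule 4.
/o/ meets the environment for rule 3 (in an unstressed syllable) → [ə].
/d/ (between /o/ and /d/): immediately after a vowel, so rule 4 applies → [ð].
/d/ — between /d/ and /a/; rule 4 does not apply here → [d].
Rule 3 applies to /a/ (word-final: in an unstressed syllable) → [ə].

[ˈzejəɣəðdə]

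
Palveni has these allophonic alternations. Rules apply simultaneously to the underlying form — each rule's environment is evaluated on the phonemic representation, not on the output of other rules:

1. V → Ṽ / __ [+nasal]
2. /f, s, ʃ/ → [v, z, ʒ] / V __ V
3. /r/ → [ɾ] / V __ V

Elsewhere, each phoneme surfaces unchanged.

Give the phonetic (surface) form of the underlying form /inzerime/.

[ĩnzeɾĩme]

/i/ (word-initial) occurs before a nasal consonant → [ĩ] by rule 1.
/e/ (between /z/ and /r/) is in the target of rule 1 but the environment (before a nasal consonant) is not met → [e].
/r/ — between /e/ and /i/, between two vowels — surfaces as [ɾ] (rule 3).
Rule 1 applies to /i/ (between /r/ and /m/: before a nasal consonant) → [ĩ].
/e/ (word-final) fails the environment for rule 1, so it stays [e].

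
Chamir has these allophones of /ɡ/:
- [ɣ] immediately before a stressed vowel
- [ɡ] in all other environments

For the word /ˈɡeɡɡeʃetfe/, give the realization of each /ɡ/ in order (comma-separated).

Occurrence 1 (position 1): immediately before a stressed vowel → [ɣ].
Occurrence 2 (position 3): no conditioning environment matches → elsewhere allophone [ɡ].
Occurrence 3 (position 4): no conditioning environment matches → elsewhere allophone [ɡ].

[ɣ], [ɡ], [ɡ]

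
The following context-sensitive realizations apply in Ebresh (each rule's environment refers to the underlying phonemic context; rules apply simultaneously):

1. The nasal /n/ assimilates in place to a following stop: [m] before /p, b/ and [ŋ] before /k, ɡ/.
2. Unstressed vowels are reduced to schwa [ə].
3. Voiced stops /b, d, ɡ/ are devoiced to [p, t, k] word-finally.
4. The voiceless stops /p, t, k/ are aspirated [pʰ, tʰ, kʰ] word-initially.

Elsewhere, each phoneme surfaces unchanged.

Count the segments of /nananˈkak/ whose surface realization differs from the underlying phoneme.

3

Segments that undergo a rule: /a/ → [ə] (rule 2); /a/ → [ə] (rule 2); /n/ → [ŋ] (rule 1).
All other segments surface unchanged.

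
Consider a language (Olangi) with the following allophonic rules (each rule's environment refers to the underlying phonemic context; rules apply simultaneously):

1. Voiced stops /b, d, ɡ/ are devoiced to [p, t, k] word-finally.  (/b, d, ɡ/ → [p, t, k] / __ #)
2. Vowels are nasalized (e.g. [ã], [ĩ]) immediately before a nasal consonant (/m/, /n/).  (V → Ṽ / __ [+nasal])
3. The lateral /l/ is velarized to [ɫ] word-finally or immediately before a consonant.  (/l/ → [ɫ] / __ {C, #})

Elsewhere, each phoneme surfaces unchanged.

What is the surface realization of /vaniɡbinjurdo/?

[vãniɡbĩnjurdo]

/v/ (word-initial): no rule targets it → [v].
/a/ — between /v/ and /n/, before a nasal consonant — surfaces as [ã] (rule 2).
/n/ (between /a/ and /i/): no rule targets it → [n].
/i/ (between /n/ and /ɡ/): rule 2 targets it, but not before a nasal consonant → unchanged [i].
/ɡ/ (between /i/ and /b/): rule 1 targets it, but not word-finally → unchanged [ɡ].
/b/ (between /ɡ/ and /i/): rule 1 targets it, but not word-finally → unchanged [b].
/i/ (between /b/ and /n/): before a nasal consonant, so rule 2 applies → [ĩ].
/n/ — not in any rule's target class → [n].
/j/ stays [j].
/u/ (between /j/ and /r/) fails the environment for rule 2, so it stays [u].
/r/ (between /u/ and /d/) is unaffected → [r].
/d/ (between /r/ and /o/) is in the target of rule 1 but the environment (word-finally) is not met → [d].
/o/ (word-final) fails the environment for rule 2, so it stays [o].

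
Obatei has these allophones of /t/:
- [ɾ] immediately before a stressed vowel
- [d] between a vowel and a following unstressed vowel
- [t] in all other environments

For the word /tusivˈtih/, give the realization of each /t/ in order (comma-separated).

Occurrence 1 (position 1): no conditioning environment matches → elsewhere allophone [t].
Occurrence 2 (position 6): immediately before a stressed vowel → [ɾ].

[t], [ɾ]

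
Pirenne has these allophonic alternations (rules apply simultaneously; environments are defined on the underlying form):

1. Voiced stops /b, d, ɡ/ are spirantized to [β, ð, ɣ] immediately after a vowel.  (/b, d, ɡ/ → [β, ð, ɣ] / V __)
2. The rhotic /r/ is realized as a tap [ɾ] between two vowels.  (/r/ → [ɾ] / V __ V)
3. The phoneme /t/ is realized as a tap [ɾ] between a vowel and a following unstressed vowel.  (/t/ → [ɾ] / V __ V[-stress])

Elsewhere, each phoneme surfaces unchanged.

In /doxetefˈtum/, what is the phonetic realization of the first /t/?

[ɾ]

/t/ (between /e/ and /e/) occurs between a vowel and a following unstressed vowel → [ɾ] by rule 3.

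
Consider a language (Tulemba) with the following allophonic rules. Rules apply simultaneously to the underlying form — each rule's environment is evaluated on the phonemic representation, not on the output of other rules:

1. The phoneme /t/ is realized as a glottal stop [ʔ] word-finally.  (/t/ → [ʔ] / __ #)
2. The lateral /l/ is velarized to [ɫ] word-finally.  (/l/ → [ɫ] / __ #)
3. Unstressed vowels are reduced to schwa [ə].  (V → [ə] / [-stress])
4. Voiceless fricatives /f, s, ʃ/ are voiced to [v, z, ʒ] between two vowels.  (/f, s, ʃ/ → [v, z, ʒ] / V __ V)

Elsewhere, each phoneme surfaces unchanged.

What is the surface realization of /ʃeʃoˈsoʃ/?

[ʃəʒəˈzoʃ]

/ʃ/ (word-initial) fails the environment for rule 4, so it stays [ʃ].
Rule 3 applies to /e/ (between /ʃ/ and /ʃ/: in an unstressed syllable) → [ə].
/ʃ/ (between /e/ and /o/) occurs between two vowels → [ʒ] by rule 4.
/o/ — between /ʃ/ and /s/, in an unstressed syllable — surfaces as [ə] (rule 3).
Rule 4 applies to /s/ (between /o/ and /o/: between two vowels) → [z].
/o/ — between /s/ and /ʃ/; rule 3 does not apply here → [o].
/ʃ/ — word-final; rule 4 does not apply here → [ʃ].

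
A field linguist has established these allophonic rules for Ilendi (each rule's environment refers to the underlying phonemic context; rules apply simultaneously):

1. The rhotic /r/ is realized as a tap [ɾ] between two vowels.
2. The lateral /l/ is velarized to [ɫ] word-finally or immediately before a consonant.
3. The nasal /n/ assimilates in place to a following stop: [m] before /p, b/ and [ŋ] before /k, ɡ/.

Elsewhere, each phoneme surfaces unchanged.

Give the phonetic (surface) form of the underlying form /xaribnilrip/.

/x/ stays [x].
/a/ stays [a].
/r/ meets the environment for rule 1 (between two vowels) → [ɾ].
/i/ stays [i].
/b/ stays [b].
/n/ (between /b/ and /i/): rule 3 targets it, but not before a labial or velar stop → unchanged [n].
/i/ (between /n/ and /l/) is unaffected → [i].
/l/ — between /i/ and /r/, word-finally or immediately before a consonant — surfaces as [ɫ] (rule 2).
/r/ (between /l/ and /i/) is in the target of rule 1 but the environment (between two vowels) is not met → [r].
/i/ — not in any rule's target class → [i].
/p/ (word-final) is unaffected → [p].

[xaɾibniɫrip]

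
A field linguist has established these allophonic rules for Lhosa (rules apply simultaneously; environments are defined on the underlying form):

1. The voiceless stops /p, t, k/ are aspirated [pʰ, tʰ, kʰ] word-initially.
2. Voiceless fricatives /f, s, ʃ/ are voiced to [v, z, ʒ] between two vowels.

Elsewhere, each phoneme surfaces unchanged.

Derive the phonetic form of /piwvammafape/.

/p/ (word-initial): word-initially, so rule 1 applies → [pʰ].
/i/ stays [i].
/w/ (between /i/ and /v/) is unaffected → [w].
/v/ — not in any rule's target class → [v].
/a/ stays [a].
/m/ — not in any rule's target class → [m].
/m/ — not in any rule's target class → [m].
/a/ — not in any rule's target class → [a].
/f/ meets the environment for rule 2 (between two vowels) → [v].
/a/ (between /f/ and /p/): no rule targets it → [a].
/p/ — between /a/ and /e/; rule 1 does not apply here → [p].
/e/ — not in any rule's target class → [e].

[pʰiwvammavape]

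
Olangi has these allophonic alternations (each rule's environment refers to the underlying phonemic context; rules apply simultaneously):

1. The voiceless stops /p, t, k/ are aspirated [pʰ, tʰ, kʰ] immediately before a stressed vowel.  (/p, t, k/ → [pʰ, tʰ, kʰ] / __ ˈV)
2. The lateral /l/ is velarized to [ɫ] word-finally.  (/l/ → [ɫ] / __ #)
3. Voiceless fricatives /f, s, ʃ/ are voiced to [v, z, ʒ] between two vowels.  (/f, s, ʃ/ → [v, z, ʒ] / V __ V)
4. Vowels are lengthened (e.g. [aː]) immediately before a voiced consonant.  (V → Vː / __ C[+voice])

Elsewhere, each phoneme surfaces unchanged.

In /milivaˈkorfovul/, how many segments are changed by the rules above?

7

Segments that undergo a rule: /i/ → [iː] (rule 4); /i/ → [iː] (rule 4); /k/ → [kʰ] (rule 1); /o/ → [oː] (rule 4); /o/ → [oː] (rule 4); /u/ → [uː] (rule 4); /l/ → [ɫ] (rule 2).
All other segments surface unchanged.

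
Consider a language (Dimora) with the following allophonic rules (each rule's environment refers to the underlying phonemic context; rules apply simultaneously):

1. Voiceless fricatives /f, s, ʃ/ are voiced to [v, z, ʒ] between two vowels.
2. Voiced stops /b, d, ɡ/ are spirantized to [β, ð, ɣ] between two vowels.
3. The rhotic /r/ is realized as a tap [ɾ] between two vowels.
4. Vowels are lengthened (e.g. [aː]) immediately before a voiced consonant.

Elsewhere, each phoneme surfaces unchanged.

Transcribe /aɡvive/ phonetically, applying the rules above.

[aːɡviːve]

/a/ (word-initial) occurs before a voiced consonant → [aː] by rule 4.
/ɡ/ (between /a/ and /v/) fails the environment for rule 2, so it stays [ɡ].
/v/ — not in any rule's target class → [v].
/i/ (between /v/ and /v/): before a voiced consonant, so rule 4 applies → [iː].
/v/ — not in any rule's target class → [v].
/e/ (word-final) fails the environment for rule 4, so it stays [e].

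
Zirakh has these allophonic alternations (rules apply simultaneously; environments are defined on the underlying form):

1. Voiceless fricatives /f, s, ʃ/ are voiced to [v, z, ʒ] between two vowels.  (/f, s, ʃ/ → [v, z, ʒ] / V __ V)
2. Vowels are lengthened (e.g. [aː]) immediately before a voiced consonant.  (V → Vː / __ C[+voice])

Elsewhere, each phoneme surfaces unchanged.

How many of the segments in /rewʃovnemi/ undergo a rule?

3

Segments that undergo a rule: /e/ → [eː] (rule 2); /o/ → [oː] (rule 2); /e/ → [eː] (rule 2).
All other segments surface unchanged.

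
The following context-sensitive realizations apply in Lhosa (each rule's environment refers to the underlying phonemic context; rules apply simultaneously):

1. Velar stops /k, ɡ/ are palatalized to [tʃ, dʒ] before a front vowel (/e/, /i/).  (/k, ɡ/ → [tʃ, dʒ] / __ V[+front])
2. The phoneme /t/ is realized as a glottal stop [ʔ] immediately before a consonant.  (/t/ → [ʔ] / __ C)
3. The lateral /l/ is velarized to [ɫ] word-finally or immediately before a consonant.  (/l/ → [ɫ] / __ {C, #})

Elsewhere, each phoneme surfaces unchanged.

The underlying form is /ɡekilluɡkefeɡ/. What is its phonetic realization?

/ɡ/ (word-initial) occurs before a front vowel → [dʒ] by rule 1.
Rule 1 applies to /k/ (between /e/ and /i/: before a front vowel) → [tʃ].
/l/ meets the environment for rule 3 (word-finally or immediately before a consonant) → [ɫ].
/l/ (between /l/ and /u/) fails the environment for rule 3, so it stays [l].
/ɡ/ — between /u/ and /k/; rule 1 does not apply here → [ɡ].
/k/ — between /ɡ/ and /e/, before a front vowel — surfaces as [tʃ] (rule 1).
/ɡ/ (word-final) is in the target of rule 1 but the environment (before a front vowel) is not met → [ɡ].

[dʒetʃiɫluɡtʃefeɡ]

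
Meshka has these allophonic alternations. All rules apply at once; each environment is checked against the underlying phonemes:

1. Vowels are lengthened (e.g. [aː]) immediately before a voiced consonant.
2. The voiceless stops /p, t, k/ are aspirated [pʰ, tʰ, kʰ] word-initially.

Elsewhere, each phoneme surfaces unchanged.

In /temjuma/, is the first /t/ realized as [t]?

No

/t/ — word-initial, word-initially — surfaces as [tʰ] (rule 2).
The actual realization is [tʰ], not [t].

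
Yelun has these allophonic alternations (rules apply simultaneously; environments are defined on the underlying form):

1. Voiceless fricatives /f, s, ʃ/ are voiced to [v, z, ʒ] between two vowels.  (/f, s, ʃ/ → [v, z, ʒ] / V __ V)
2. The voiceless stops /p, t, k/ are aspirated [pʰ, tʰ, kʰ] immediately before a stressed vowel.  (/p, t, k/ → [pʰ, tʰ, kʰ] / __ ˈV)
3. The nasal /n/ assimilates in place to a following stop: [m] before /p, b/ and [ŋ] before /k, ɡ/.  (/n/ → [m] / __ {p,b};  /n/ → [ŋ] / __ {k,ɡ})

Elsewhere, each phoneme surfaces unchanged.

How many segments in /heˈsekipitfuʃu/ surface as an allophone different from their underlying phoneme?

2

Segments that undergo a rule: /s/ → [z] (rule 1); /ʃ/ → [ʒ] (rule 1).
All other segments surface unchanged.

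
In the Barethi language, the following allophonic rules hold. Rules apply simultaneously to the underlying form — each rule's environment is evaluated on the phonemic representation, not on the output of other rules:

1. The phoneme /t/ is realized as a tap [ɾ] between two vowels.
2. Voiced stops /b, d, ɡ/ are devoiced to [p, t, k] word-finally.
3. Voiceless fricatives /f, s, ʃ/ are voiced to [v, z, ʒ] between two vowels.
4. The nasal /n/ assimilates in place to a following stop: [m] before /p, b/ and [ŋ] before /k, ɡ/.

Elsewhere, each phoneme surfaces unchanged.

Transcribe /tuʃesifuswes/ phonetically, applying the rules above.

[tuʒezivuswes]

/t/ (word-initial): rule 1 targets it, but not between two vowels → unchanged [t].
/u/ (between /t/ and /ʃ/): no rule targets it → [u].
/ʃ/ — between /u/ and /e/, between two vowels — surfaces as [ʒ] (rule 3).
/e/ (between /ʃ/ and /s/) is unaffected → [e].
Rule 3 applies to /s/ (between /e/ and /i/: between two vowels) → [z].
/i/ — not in any rule's target class → [i].
/f/ — between /i/ and /u/, between two vowels — surfaces as [v] (rule 3).
/u/ (between /f/ and /s/) is unaffected → [u].
/s/ — between /u/ and /w/; rule 3 does not apply here → [s].
/w/ (between /s/ and /e/): no rule targets it → [w].
/e/ stays [e].
/s/ (word-final) fails the environment for rule 3, so it stays [s].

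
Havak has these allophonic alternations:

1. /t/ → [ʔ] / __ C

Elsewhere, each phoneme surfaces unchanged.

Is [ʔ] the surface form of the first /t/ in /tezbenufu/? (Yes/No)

/t/ (word-initial) fails the environment for rule 1, so it stays [t].
The actual realization is [t], not [ʔ].

No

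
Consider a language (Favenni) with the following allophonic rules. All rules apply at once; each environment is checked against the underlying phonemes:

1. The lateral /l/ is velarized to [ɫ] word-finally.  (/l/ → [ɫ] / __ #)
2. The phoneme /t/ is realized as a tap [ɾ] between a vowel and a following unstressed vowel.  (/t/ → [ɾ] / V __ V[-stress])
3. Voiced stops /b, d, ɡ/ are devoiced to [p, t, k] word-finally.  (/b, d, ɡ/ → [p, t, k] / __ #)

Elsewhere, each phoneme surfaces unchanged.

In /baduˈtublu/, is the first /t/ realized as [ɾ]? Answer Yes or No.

/t/ (between /u/ and /u/) fails the environment for rule 2, so it stays [t].
The actual realization is [t], not [ɾ].

No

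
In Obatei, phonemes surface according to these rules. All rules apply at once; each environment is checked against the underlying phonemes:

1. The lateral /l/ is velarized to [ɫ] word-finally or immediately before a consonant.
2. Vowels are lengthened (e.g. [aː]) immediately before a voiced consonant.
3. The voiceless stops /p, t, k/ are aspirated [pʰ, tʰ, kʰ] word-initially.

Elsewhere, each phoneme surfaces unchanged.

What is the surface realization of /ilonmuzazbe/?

[iːloːnmuːzaːzbe]

Rule 2 applies to /i/ (word-initial: before a voiced consonant) → [iː].
/l/ (between /i/ and /o/): rule 1 targets it, but not word-finally or immediately before a consonant → unchanged [l].
/o/ meets the environment for rule 2 (before a voiced consonant) → [oː].
/u/ — between /m/ and /z/, before a voiced consonant — surfaces as [uː] (rule 2).
/a/ (between /z/ and /z/): before a voiced consonant, so rule 2 applies → [aː].
/e/ — word-final; rule 2 does not apply here → [e].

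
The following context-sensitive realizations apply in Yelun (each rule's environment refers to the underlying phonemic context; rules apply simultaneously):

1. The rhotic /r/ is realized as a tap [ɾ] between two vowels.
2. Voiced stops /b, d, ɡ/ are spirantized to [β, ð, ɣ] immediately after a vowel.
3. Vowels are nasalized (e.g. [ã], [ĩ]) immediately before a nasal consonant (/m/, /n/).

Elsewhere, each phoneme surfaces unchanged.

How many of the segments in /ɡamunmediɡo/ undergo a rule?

Segments that undergo a rule: /a/ → [ã] (rule 3); /u/ → [ũ] (rule 3); /d/ → [ð] (rule 2); /ɡ/ → [ɣ] (rule 2).
All other segments surface unchanged.

4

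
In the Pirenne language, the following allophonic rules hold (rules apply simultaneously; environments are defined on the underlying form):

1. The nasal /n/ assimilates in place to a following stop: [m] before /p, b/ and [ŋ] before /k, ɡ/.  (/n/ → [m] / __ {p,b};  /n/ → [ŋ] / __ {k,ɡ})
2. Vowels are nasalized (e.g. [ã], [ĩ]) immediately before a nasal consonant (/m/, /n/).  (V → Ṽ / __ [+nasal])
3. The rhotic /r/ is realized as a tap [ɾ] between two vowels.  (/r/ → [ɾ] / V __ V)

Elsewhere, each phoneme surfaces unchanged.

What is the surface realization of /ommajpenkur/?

Rule 2 applies to /o/ (word-initial: before a nasal consonant) → [õ].
/m/ (between /o/ and /m/): no rule targets it → [m].
/m/ (between /m/ and /a/): no rule targets it → [m].
/a/ (between /m/ and /j/) fails the environment for rule 2, so it stays [a].
/j/ (between /a/ and /p/): no rule targets it → [j].
/p/ stays [p].
Rule 2 applies to /e/ (between /p/ and /n/: before a nasal consonant) → [ẽ].
/n/ — between /e/ and /k/, before a labial or velar stop — surfaces as [ŋ] (rule 1).
/k/ (between /n/ and /u/): no rule targets it → [k].
/u/ (between /k/ and /r/): rule 2 targets it, but not before a nasal consonant → unchanged [u].
/r/ (word-final) is in the target of rule 3 but the environment (between two vowels) is not met → [r].

[õmmajpẽŋkur]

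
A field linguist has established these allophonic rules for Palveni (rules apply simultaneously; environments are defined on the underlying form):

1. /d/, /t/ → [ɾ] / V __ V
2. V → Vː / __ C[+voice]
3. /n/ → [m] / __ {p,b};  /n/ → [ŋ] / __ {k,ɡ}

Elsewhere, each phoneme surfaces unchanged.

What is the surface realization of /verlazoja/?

/v/ stays [v].
/e/ (between /v/ and /r/): before a voiced consonant, so rule 2 applies → [eː].
/r/ (between /e/ and /l/): no rule targets it → [r].
/l/ (between /r/ and /a/): no rule targets it → [l].
/a/ — between /l/ and /z/, before a voiced consonant — surfaces as [aː] (rule 2).
/z/ (between /a/ and /o/): no rule targets it → [z].
Rule 2 applies to /o/ (between /z/ and /j/: before a voiced consonant) → [oː].
/j/ stays [j].
/a/ (word-final) is in the target of rule 2 but the environment (before a voiced consonant) is not met → [a].

[veːrlaːzoːja]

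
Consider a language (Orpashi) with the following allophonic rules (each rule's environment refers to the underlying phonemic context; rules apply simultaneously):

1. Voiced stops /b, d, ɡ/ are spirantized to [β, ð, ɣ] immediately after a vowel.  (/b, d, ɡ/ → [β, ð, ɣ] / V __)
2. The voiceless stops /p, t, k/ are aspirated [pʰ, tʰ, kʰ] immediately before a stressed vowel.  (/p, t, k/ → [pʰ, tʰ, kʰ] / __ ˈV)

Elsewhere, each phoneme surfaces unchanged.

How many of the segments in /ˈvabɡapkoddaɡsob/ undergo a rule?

4

Segments that undergo a rule: /b/ → [β] (rule 1); /d/ → [ð] (rule 1); /ɡ/ → [ɣ] (rule 1); /b/ → [β] (rule 1).
All other segments surface unchanged.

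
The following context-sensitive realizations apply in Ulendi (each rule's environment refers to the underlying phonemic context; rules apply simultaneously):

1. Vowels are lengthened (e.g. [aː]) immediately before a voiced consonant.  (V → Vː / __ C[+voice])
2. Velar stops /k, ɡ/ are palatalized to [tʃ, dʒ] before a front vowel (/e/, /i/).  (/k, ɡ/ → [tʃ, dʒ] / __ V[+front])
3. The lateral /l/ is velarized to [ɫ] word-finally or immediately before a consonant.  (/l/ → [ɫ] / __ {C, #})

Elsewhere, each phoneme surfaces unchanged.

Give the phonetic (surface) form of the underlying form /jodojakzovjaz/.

/j/ — not in any rule's target class → [j].
/o/ (between /j/ and /d/) occurs before a voiced consonant → [oː] by rule 1.
/d/ (between /o/ and /o/) is unaffected → [d].
/o/ — between /d/ and /j/, before a voiced consonant — surfaces as [oː] (rule 1).
/j/ — not in any rule's target class → [j].
/a/ (between /j/ and /k/) is in the target of rule 1 but the environment (before a voiced consonant) is not met → [a].
/k/ — between /a/ and /z/; rule 2 does not apply here → [k].
/z/ stays [z].
/o/ (between /z/ and /v/) occurs before a voiced consonant → [oː] by rule 1.
/v/ — not in any rule's target class → [v].
/j/ — not in any rule's target class → [j].
/a/ meets the environment for rule 1 (before a voiced consonant) → [aː].
/z/ (word-final) is unaffected → [z].

[joːdoːjakzoːvjaːz]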